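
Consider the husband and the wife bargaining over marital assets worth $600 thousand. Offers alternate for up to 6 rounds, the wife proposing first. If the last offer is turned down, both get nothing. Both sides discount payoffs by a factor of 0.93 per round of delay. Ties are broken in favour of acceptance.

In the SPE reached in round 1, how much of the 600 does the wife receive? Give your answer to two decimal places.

109.74

Work backward from the last round.
Round 6 (the husband proposes): the wife will accept anything ≥ 0, so the husband offers 0 and keeps 600.
Round 5 (the wife proposes): the husband can get 600 next round, worth 0.93 × 600 = 558 now, so the wife offers 558, keeping 42.
Round 4 (the husband proposes): the wife can get 42 next round, worth 0.93 × 42 = 39.06 now; the husband offers that and keeps 560.94.
Round 3 (the wife proposes): the husband can get 560.94 next round, worth 0.93 × 560.94 = 521.6742 now; the wife offers that and keeps 78.3258.
Round 2 (the husband proposes): the wife can get 78.3258 next round, worth 0.93 × 78.3258 = 72.842994 now. The husband offers 72.842994 and keeps 600 − 72.842994 = 527.157006.
Round 1 (the wife proposes): the husband can get 527.157006 next round, worth 0.93 × 527.157006 = 490.25601558 now. The wife offers 490.25601558 and keeps 600 − 490.25601558 = 109.74398442.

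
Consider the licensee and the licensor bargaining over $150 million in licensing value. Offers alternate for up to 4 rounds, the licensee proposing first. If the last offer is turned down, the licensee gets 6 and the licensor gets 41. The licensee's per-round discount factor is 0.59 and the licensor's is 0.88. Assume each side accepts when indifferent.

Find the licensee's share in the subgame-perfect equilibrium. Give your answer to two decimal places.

Solve by backward induction from round 4.
Round 4 (the licensor proposes): the licensee gets 6 if talks fail, so the licensor offers 6 and keeps 144.
Round 3 (the licensee proposes): the licensor can get 144 next round, worth 0.88 × 144 = 126.72 now, so the licensee offers 126.72, keeping 23.28.
Round 2 (the licensor proposes): the licensee can get 23.28 next round, worth 0.59 × 23.28 = 13.7352 now; the licensor offers that and keeps 136.2648.
Round 1 (the licensee proposes): the licensor can get 136.2648 next round, worth 0.88 × 136.2648 = 119.913024 now. The licensee offers 119.913024 and keeps 150 − 119.913024 = 30.086976.

30.09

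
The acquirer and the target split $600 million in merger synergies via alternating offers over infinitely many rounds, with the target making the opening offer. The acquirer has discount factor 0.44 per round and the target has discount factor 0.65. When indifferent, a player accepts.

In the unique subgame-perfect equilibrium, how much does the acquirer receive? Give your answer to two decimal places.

129.41

Let x be the target's share when the target proposes and y be the acquirer's share when the acquirer proposes.
The acquirer accepts iff offered ≥ 0.44·y, so x = 600 − 0.44y. Symmetrically y = 600 − 0.65x.
Substituting: x = 600 − 0.44(600 − 0.65x), giving x(1 − 0.65·0.44) = 600(1 − 0.44).
So x = 600 × 0.56 / 0.714 ≈ 470.5882, and the acquirer receives 600 − x ≈ 129.4118.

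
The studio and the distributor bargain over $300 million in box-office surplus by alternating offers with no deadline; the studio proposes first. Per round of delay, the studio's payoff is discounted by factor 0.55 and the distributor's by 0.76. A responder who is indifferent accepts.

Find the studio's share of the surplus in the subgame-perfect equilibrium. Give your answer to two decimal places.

123.71

When the studio proposes, the distributor accepts any offer worth at least 0.76 times what the distributor would get by proposing next round; and vice versa.
This gives x = 300 − 0.76y and y = 300 − 0.55x, where x and y are each side's share when it proposes.
Hence (1 − 0.76·0.55)x = 300(1 − 0.76), i.e. 0.582·x = 72.
x ≈ 123.7113; the distributor's share is 300 − x ≈ 176.2887.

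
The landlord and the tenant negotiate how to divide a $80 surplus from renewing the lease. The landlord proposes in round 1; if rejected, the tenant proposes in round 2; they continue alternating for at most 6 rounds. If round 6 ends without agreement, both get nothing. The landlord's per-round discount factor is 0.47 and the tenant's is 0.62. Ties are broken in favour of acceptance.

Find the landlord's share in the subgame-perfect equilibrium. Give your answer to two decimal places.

41.84

Round 6 (the tenant proposes): rejection yields 0 for the landlord; the tenant offers 0 and keeps 80.
Round 5 (the landlord proposes): the tenant can get 80 next round, worth 0.62 × 80 = 49.6 now; the landlord offers that and keeps 30.4.
Round 4 (the tenant proposes): the landlord can get 30.4 next round, worth 0.47 × 30.4 = 14.288 now; the tenant offers that and keeps 65.712.
Round 3 (the landlord proposes): the tenant can get 65.712 next round, worth 0.62 × 65.712 = 40.74144 now; the landlord offers that and keeps 39.25856.
Round 2 (the tenant proposes): the landlord can get 39.25856 next round, worth 0.47 × 39.25856 = 18.4515232 now. The tenant offers 18.4515232 and keeps 80 − 18.4515232 = 61.5484768.
Round 1 (the landlord proposes): the tenant can get 61.5484768 next round, worth 0.62 × 61.5484768 = 38.160055616 now, so the landlord offers 38.160055616, keeping 41.839944384.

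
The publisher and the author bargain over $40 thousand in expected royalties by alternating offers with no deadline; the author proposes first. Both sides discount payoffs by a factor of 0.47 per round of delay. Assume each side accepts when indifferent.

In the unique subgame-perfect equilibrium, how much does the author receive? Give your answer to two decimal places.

27.21

In a stationary SPE each proposer offers the other exactly their discounted continuation value.
If the author keeps x when proposing and the publisher keeps y when proposing, then x = 40 − 0.47y and y = 40 − 0.47x.
Solving: x = 40(1 − 0.47) / (1 − 0.47·0.47) = 21.2 / 0.7791 ≈ 27.2109.
The publisher gets 40 − 27.2109 ≈ 12.7891.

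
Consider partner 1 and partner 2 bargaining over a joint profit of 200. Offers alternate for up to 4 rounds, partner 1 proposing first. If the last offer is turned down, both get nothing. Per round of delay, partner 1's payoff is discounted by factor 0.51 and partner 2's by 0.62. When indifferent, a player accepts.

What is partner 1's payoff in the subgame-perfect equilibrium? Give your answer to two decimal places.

Solve by backward induction from round 4.
Round 4 (partner 2 proposes): rejection yields 0 for partner 1; partner 2 offers 0 and keeps 200.
Round 3 (partner 1 proposes): partner 2 can get 200 next round, worth 0.62 × 200 = 124 now. Partner 1 offers 124 and keeps 200 − 124 = 76.
Round 2 (partner 2 proposes): partner 1 can get 76 next round, worth 0.51 × 76 = 38.76 now, so partner 2 offers 38.76, keeping 161.24.
Round 1 (partner 1 proposes): partner 2 can get 161.24 next round, worth 0.62 × 161.24 = 99.9688 now. Partner 1 offers 99.9688 and keeps 200 − 99.9688 = 100.0312.

100.03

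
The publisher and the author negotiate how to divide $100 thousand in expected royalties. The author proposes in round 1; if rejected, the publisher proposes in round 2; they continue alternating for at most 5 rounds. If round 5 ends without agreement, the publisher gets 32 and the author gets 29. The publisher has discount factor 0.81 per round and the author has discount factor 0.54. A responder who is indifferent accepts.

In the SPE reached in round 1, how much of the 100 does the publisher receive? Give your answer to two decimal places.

Round 5 (the author proposes): the publisher gets 32 if talks fail, so the author offers 32 and keeps 68.
Round 4 (the publisher proposes): the author can get 68 next round, worth 0.54 × 68 = 36.72 now; the publisher offers that and keeps 63.28.
Round 3 (the author proposes): the publisher can get 63.28 next round, worth 0.81 × 63.28 = 51.2568 now; the author offers that and keeps 48.7432.
Round 2 (the publisher proposes): the author can get 48.7432 next round, worth 0.54 × 48.7432 = 26.321328 now. The publisher offers 26.321328 and keeps 100 − 26.321328 = 73.678672.
Round 1 (the author proposes): the publisher can get 73.678672 next round, worth 0.81 × 73.678672 = 59.67972432 now. The author offers 59.67972432 and keeps 100 − 59.67972432 = 40.32027568.

59.68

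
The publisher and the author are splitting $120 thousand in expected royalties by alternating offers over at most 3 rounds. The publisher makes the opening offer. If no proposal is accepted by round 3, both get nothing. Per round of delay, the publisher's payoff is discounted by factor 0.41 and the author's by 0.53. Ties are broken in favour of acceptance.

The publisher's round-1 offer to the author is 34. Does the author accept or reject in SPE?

Reject

Work out the author's continuation value if the offer is rejected.
Round 3 (the publisher proposes): the author will accept anything ≥ 0, so the publisher offers 0 and keeps 120.
Round 2 (the author proposes): the publisher can get 120 next round, worth 0.41 × 120 = 49.2 now. The author offers 49.2 and keeps 120 − 49.2 = 70.8.
So by rejecting in round 1, the author gets 70.8 next round, worth 0.53 × 70.8 = 37.524 now.
Offer 34 < 37.524, so the author rejects.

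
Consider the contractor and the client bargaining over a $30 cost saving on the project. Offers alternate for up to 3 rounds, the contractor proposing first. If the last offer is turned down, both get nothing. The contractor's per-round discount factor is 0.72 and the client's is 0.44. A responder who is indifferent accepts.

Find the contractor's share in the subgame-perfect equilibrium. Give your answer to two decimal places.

Work backward from the last round.
Round 3 (the contractor proposes): the client will accept anything ≥ 0, so the contractor offers 0 and keeps 30.
Round 2 (the client proposes): the contractor can get 30 next round, worth 0.72 × 30 = 21.6 now. The client offers 21.6 and keeps 30 − 21.6 = 8.4.
Round 1 (the contractor proposes): the client can get 8.4 next round, worth 0.44 × 8.4 = 3.696 now, so the contractor offers 3.696, keeping 26.304.

26.30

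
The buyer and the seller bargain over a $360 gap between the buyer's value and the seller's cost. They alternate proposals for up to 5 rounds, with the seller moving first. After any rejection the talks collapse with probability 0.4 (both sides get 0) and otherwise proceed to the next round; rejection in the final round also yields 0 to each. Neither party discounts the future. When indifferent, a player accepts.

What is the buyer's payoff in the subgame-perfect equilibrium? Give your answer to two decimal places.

Round 5 (the seller proposes): rejection yields 0 for the buyer; the seller offers 0 and keeps 360.
Round 4 (the buyer proposes): rejecting gives the seller an expected 0.6 × 360 = 216, so the buyer offers 216, keeping 144.
Round 3 (the seller proposes): rejecting gives the buyer an expected 0.6 × 144 = 86.4; the seller offers that and keeps 273.6.
Round 2 (the buyer proposes): rejecting gives the seller an expected 0.6 × 273.6 = 164.16; the buyer offers that and keeps 195.84.
Round 1 (the seller proposes): rejecting gives the buyer an expected 0.6 × 195.84 = 117.504, so the seller offers 117.504, keeping 242.496.

117.50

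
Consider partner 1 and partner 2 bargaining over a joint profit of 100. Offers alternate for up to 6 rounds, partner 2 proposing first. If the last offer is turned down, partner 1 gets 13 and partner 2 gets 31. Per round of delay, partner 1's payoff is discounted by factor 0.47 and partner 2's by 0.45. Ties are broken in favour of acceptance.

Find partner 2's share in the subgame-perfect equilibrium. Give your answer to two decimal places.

Solve by backward induction from round 6.
Round 6 (partner 1 proposes): partner 2 gets 31 if talks fail, so partner 1 offers 31 and keeps 69.
Round 5 (partner 2 proposes): partner 1 can get 69 next round, worth 0.47 × 69 = 32.43 now; partner 2 offers that and keeps 67.57.
Round 4 (partner 1 proposes): partner 2 can get 67.57 next round, worth 0.45 × 67.57 = 30.4065 now, so partner 1 offers 30.4065, keeping 69.5935.
Round 3 (partner 2 proposes): partner 1 can get 69.5935 next round, worth 0.47 × 69.5935 = 32.708945 now; partner 2 offers that and keeps 67.291055.
Round 2 (partner 1 proposes): partner 2 can get 67.291055 next round, worth 0.45 × 67.291055 = 30.28097475 now, so partner 1 offers 30.28097475, keeping 69.71902525.
Round 1 (partner 2 proposes): partner 1 can get 69.71902525 next round, worth 0.47 × 69.71902525 = 32.7679418675 now, so partner 2 offers 32.7679418675, keeping 67.2320581325.

67.23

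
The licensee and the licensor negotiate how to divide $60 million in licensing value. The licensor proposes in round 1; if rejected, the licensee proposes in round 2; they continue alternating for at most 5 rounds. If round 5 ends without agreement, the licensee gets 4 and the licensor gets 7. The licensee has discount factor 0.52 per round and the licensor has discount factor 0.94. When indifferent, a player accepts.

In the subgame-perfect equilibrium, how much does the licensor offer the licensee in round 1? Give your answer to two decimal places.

Round 5 (the licensor proposes): the licensee gets 4 if talks fail, so the licensor offers 4 and keeps 56.
Round 4 (the licensee proposes): the licensor can get 56 next round, worth 0.94 × 56 = 52.64 now; the licensee offers that and keeps 7.36.
Round 3 (the licensor proposes): the licensee can get 7.36 next round, worth 0.52 × 7.36 = 3.8272 now, so the licensor offers 3.8272, keeping 56.1728.
Round 2 (the licensee proposes): the licensor can get 56.1728 next round, worth 0.94 × 56.1728 = 52.802432 now. The licensee offers 52.802432 and keeps 60 − 52.802432 = 7.197568.
Round 1 (the licensor proposes): the licensee can get 7.197568 next round, worth 0.52 × 7.197568 = 3.74273536 now. The licensor offers 3.74273536 and keeps 60 − 3.74273536 = 56.25726464.

3.74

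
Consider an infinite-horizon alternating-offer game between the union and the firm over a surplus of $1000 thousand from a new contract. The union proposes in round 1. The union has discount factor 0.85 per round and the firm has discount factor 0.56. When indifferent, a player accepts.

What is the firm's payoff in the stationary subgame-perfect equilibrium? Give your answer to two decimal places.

160.31

Let x be the union's share when the union proposes and y be the firm's share when the firm proposes.
The firm accepts iff offered ≥ 0.56·y, so x = 1000 − 0.56y. Symmetrically y = 1000 − 0.85x.
Substituting: x = 1000 − 0.56(1000 − 0.85x), giving x(1 − 0.85·0.56) = 1000(1 − 0.56).
So x = 1000 × 0.44 / 0.524 ≈ 839.6947, and the firm receives 1000 − x ≈ 160.3053.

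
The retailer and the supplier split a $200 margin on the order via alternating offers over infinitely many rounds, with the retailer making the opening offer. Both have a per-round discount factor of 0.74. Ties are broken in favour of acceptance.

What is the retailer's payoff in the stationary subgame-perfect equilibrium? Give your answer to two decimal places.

In a stationary SPE each proposer offers the other exactly their discounted continuation value.
If the retailer keeps x when proposing and the supplier keeps y when proposing, then x = 200 − 0.74y and y = 200 − 0.74x.
Solving: x = 200(1 − 0.74) / (1 − 0.74·0.74) = 52 / 0.4524 ≈ 114.9425.
The supplier gets 200 − 114.9425 ≈ 85.0575.

114.94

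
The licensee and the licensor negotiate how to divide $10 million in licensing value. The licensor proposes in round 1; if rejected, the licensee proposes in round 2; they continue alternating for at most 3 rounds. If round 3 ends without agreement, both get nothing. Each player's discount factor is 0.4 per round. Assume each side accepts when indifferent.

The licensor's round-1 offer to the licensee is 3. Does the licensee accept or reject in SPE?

Round 3 (the licensor proposes): rejection yields 0 for the licensee; the licensor offers 0 and keeps 10.
Round 2 (the licensee proposes): the licensor can get 10 next round, worth 0.4 × 10 = 4 now. The licensee offers 4 and keeps 10 − 4 = 6.
So by rejecting in round 1, the licensee gets 6 next round, worth 0.4 × 6 = 2.4 now.
Offer 3 ≥ 2.4, so the licensee accepts.

Accept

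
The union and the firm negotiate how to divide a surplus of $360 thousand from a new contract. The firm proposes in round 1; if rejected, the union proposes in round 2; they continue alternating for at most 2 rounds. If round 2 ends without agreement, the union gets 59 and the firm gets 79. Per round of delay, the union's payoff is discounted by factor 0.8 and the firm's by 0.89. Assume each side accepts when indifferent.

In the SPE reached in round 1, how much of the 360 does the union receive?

224.8

Round 2 (the union proposes): the firm gets 79 if talks fail, so the union offers 79 and keeps 281.
Round 1 (the firm proposes): the union can get 281 next round, worth 0.8 × 281 = 224.8 now; the firm offers that and keeps 135.2.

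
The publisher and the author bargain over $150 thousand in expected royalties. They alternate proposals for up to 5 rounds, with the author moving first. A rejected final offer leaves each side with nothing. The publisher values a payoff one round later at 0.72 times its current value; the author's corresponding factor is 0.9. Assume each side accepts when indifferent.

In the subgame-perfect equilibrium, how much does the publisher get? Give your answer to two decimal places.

17.80

Round 5 (the author proposes): the publisher will accept anything ≥ 0, so the author offers 0 and keeps 150.
Round 4 (the publisher proposes): the author can get 150 next round, worth 0.9 × 150 = 135 now, so the publisher offers 135, keeping 15.
Round 3 (the author proposes): the publisher can get 15 next round, worth 0.72 × 15 = 10.8 now, so the author offers 10.8, keeping 139.2.
Round 2 (the publisher proposes): the author can get 139.2 next round, worth 0.9 × 139.2 = 125.28 now; the publisher offers that and keeps 24.72.
Round 1 (the author proposes): the publisher can get 24.72 next round, worth 0.72 × 24.72 = 17.7984 now, so the author offers 17.7984, keeping 132.2016.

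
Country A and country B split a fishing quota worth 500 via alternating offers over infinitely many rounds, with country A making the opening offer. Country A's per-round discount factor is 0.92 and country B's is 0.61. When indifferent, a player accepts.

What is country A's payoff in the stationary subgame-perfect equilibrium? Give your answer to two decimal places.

444.39

Let x be country A's share when country A proposes and y be country B's share when country B proposes.
Country B accepts iff offered ≥ 0.61·y, so x = 500 − 0.61y. Symmetrically y = 500 − 0.92x.
Substituting: x = 500 − 0.61(500 − 0.92x), giving x(1 − 0.92·0.61) = 500(1 − 0.61).
So x = 500 × 0.39 / 0.4388 ≈ 444.3938, and country B receives 500 − x ≈ 55.6062.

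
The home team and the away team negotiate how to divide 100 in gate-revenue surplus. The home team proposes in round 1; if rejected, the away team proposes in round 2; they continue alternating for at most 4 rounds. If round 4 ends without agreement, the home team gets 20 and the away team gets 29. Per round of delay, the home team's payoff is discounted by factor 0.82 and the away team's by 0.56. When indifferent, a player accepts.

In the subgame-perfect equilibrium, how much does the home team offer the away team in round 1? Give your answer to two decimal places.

Round 4 (the away team proposes): the home team gets 20 if talks fail, so the away team offers 20 and keeps 80.
Round 3 (the home team proposes): the away team can get 80 next round, worth 0.56 × 80 = 44.8 now; the home team offers that and keeps 55.2.
Round 2 (the away team proposes): the home team can get 55.2 next round, worth 0.82 × 55.2 = 45.264 now; the away team offers that and keeps 54.736.
Round 1 (the home team proposes): the away team can get 54.736 next round, worth 0.56 × 54.736 = 30.65216 now; the home team offers that and keeps 69.34784.

30.65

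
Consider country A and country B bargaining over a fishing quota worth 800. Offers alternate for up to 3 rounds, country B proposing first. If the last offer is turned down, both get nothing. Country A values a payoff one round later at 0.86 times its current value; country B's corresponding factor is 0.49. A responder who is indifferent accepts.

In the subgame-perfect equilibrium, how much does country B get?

449.12

Round 3 (country B proposes): country A will accept anything ≥ 0, so country B offers 0 and keeps 800.
Round 2 (country A proposes): country B can get 800 next round, worth 0.49 × 800 = 392 now; country A offers that and keeps 408.
Round 1 (country B proposes): country A can get 408 next round, worth 0.86 × 408 = 350.88 now; country B offers that and keeps 449.12.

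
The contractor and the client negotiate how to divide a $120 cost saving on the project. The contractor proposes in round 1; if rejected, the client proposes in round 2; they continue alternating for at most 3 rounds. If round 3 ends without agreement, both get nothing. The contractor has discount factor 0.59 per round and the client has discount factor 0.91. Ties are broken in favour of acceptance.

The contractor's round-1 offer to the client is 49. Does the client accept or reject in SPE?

Round 3 (the contractor proposes): the client will accept anything ≥ 0, so the contractor offers 0 and keeps 120.
Round 2 (the client proposes): the contractor can get 120 next round, worth 0.59 × 120 = 70.8 now. The client offers 70.8 and keeps 120 − 70.8 = 49.2.
So by rejecting in round 1, the client gets 49.2 next round, worth 0.91 × 49.2 = 44.772 now.
Offer 49 ≥ 44.772, so the client accepts.

Accept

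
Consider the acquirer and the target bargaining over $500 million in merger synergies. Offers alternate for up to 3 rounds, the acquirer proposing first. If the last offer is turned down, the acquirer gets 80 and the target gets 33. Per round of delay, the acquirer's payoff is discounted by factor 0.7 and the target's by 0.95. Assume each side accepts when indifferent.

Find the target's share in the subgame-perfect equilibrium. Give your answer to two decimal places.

164.45

Work backward from the last round.
Round 3 (the acquirer proposes): the target gets 33 if talks fail, so the acquirer offers 33 and keeps 467.
Round 2 (the target proposes): the acquirer can get 467 next round, worth 0.7 × 467 = 326.9 now; the target offers that and keeps 173.1.
Round 1 (the acquirer proposes): the target can get 173.1 next round, worth 0.95 × 173.1 = 164.445 now; the acquirer offers that and keeps 335.555.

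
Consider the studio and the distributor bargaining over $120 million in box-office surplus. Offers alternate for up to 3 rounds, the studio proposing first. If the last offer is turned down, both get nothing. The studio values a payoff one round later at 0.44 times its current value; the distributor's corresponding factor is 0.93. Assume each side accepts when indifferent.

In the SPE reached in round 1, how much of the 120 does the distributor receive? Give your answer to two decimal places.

By backward induction:
Round 3 (the studio proposes): the distributor will accept anything ≥ 0, so the studio offers 0 and keeps 120.
Round 2 (the distributor proposes): the studio can get 120 next round, worth 0.44 × 120 = 52.8 now, so the distributor offers 52.8, keeping 67.2.
Round 1 (the studio proposes): the distributor can get 67.2 next round, worth 0.93 × 67.2 = 62.496 now, so the studio offers 62.496, keeping 57.504.

62.50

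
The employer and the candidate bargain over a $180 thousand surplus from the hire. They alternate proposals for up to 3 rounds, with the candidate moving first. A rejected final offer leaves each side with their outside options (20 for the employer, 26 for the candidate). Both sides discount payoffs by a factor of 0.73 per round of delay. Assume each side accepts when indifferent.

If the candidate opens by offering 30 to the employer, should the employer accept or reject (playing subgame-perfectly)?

Reject

Round 3 (the candidate proposes): the employer gets 20 if talks fail, so the candidate offers 20 and keeps 160.
Round 2 (the employer proposes): the candidate can get 160 next round, worth 0.73 × 160 = 116.8 now, so the employer offers 116.8, keeping 63.2.
So by rejecting in round 1, the employer gets 63.2 next round, worth 0.73 × 63.2 = 46.136 now.
Offer 30 < 46.136, so the employer rejects.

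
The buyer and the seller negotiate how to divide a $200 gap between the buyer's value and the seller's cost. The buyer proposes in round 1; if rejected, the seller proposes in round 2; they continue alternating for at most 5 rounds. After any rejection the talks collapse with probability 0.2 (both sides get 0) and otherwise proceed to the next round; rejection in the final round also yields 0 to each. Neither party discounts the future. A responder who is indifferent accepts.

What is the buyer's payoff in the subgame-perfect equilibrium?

147.52

By backward induction:
Round 5 (the buyer proposes): the seller will accept anything ≥ 0, so the buyer offers 0 and keeps 200.
Round 4 (the seller proposes): rejecting gives the buyer an expected 0.8 × 200 = 160. The seller offers 160 and keeps 200 − 160 = 40.
Round 3 (the buyer proposes): rejecting gives the seller an expected 0.8 × 40 = 32. The buyer offers 32 and keeps 200 − 32 = 168.
Round 2 (the seller proposes): rejecting gives the buyer an expected 0.8 × 168 = 134.4; the seller offers that and keeps 65.6.
Round 1 (the buyer proposes): rejecting gives the seller an expected 0.8 × 65.6 = 52.48, so the buyer offers 52.48, keeping 147.52.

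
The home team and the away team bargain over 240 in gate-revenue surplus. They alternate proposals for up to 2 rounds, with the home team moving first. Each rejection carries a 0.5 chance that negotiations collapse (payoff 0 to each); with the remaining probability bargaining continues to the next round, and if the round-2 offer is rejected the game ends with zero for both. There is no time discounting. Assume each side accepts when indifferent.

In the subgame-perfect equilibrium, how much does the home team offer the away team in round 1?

120

By backward induction:
Round 2 (the away team proposes): rejection yields 0 for the home team; the away team offers 0 and keeps 240.
Round 1 (the home team proposes): rejecting gives the away team an expected 0.5 × 240 = 120; the home team offers that and keeps 120.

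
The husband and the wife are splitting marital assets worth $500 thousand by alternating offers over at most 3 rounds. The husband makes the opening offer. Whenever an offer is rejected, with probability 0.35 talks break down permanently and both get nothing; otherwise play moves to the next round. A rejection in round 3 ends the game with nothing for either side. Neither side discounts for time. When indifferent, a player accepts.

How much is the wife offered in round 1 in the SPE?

113.75

Round 3 (the husband proposes): the wife will accept anything ≥ 0, so the husband offers 0 and keeps 500.
Round 2 (the wife proposes): rejecting gives the husband an expected 0.65 × 500 = 325; the wife offers that and keeps 175.
Round 1 (the husband proposes): rejecting gives the wife an expected 0.65 × 175 = 113.75; the husband offers that and keeps 386.25.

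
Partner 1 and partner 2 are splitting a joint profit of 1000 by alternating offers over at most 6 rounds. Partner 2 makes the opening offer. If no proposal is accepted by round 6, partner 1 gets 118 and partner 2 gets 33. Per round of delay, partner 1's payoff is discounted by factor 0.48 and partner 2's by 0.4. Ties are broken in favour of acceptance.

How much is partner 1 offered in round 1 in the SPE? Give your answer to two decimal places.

360.41

Round 6 (partner 1 proposes): partner 2 gets 33 if talks fail, so partner 1 offers 33 and keeps 967.
Round 5 (partner 2 proposes): partner 1 can get 967 next round, worth 0.48 × 967 = 464.16 now. Partner 2 offers 464.16 and keeps 1000 − 464.16 = 535.84.
Round 4 (partner 1 proposes): partner 2 can get 535.84 next round, worth 0.4 × 535.84 = 214.336 now, so partner 1 offers 214.336, keeping 785.664.
Round 3 (partner 2 proposes): partner 1 can get 785.664 next round, worth 0.48 × 785.664 = 377.11872 now, so partner 2 offers 377.11872, keeping 622.88128.
Round 2 (partner 1 proposes): partner 2 can get 622.88128 next round, worth 0.4 × 622.88128 = 249.152512 now; partner 1 offers that and keeps 750.847488.
Round 1 (partner 2 proposes): partner 1 can get 750.847488 next round, worth 0.48 × 750.847488 = 360.40679424 now. Partner 2 offers 360.40679424 and keeps 1000 − 360.40679424 = 639.59320576.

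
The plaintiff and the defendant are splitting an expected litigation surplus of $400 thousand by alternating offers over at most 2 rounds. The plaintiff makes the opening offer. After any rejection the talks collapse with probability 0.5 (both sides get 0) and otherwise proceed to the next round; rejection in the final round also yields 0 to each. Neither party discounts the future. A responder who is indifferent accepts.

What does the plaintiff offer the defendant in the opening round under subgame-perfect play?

Round 2 (the defendant proposes): the plaintiff will accept anything ≥ 0, so the defendant offers 0 and keeps 400.
Round 1 (the plaintiff proposes): rejecting gives the defendant an expected 0.5 × 400 = 200, so the plaintiff offers 200, keeping 200.

200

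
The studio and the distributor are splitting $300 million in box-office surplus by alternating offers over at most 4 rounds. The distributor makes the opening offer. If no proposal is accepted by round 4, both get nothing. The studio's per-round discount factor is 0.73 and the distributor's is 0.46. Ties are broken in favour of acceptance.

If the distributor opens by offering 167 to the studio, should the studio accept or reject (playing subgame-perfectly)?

Round 4 (the studio proposes): rejection yields 0 for the distributor; the studio offers 0 and keeps 300.
Round 3 (the distributor proposes): the studio can get 300 next round, worth 0.73 × 300 = 219 now. The distributor offers 219 and keeps 300 − 219 = 81.
Round 2 (the studio proposes): the distributor can get 81 next round, worth 0.46 × 81 = 37.26 now. The studio offers 37.26 and keeps 300 − 37.26 = 262.74.
So by rejecting in round 1, the studio gets 262.74 next round, worth 0.73 × 262.74 = 191.8002 now.
Offer 167 < 191.8002, so the studio rejects.

Reject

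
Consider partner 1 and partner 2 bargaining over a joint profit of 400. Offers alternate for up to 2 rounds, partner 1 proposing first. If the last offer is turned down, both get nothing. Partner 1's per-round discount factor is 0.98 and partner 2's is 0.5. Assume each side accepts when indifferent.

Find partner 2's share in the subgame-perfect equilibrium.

Round 2 (partner 2 proposes): rejection yields 0 for partner 1; partner 2 offers 0 and keeps 400.
Round 1 (partner 1 proposes): partner 2 can get 400 next round, worth 0.5 × 400 = 200 now; partner 1 offers that and keeps 200.

200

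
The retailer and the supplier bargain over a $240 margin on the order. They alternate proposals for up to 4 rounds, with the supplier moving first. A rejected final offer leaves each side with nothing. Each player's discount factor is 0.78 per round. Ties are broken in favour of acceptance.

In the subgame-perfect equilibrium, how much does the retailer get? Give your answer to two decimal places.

Round 4 (the retailer proposes): rejection yields 0 for the supplier; the retailer offers 0 and keeps 240.
Round 3 (the supplier proposes): the retailer can get 240 next round, worth 0.78 × 240 = 187.2 now, so the supplier offers 187.2, keeping 52.8.
Round 2 (the retailer proposes): the supplier can get 52.8 next round, worth 0.78 × 52.8 = 41.184 now. The retailer offers 41.184 and keeps 240 − 41.184 = 198.816.
Round 1 (the supplier proposes): the retailer can get 198.816 next round, worth 0.78 × 198.816 = 155.07648 now; the supplier offers that and keeps 84.92352.

155.08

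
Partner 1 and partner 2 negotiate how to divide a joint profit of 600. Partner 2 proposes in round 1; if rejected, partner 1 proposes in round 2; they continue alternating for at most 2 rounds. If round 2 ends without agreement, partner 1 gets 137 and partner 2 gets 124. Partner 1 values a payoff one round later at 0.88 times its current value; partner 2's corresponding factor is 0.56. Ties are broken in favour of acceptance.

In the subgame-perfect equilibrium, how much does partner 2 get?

181.12

Round 2 (partner 1 proposes): partner 2 gets 124 if talks fail, so partner 1 offers 124 and keeps 476.
Round 1 (partner 2 proposes): partner 1 can get 476 next round, worth 0.88 × 476 = 418.88 now. Partner 2 offers 418.88 and keeps 600 − 418.88 = 181.12.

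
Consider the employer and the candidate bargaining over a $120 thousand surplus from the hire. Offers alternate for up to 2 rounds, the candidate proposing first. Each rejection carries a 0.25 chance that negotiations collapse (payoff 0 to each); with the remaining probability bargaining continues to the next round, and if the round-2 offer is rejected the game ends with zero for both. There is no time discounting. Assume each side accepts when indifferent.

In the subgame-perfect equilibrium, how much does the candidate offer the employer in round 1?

Round 2 (the employer proposes): rejection yields 0 for the candidate; the employer offers 0 and keeps 120.
Round 1 (the candidate proposes): rejecting gives the employer an expected 0.75 × 120 = 90. The candidate offers 90 and keeps 120 − 90 = 30.

90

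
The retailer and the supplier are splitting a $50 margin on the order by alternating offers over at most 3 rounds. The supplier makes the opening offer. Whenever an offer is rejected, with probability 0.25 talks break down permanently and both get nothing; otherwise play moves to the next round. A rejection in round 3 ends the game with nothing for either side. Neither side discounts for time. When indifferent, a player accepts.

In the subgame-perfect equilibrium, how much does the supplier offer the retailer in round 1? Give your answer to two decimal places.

9.38

Round 3 (the supplier proposes): rejection yields 0 for the retailer; the supplier offers 0 and keeps 50.
Round 2 (the retailer proposes): rejecting gives the supplier an expected 0.75 × 50 = 37.5. The retailer offers 37.5 and keeps 50 − 37.5 = 12.5.
Round 1 (the supplier proposes): rejecting gives the retailer an expected 0.75 × 12.5 = 9.375; the supplier offers that and keeps 40.625.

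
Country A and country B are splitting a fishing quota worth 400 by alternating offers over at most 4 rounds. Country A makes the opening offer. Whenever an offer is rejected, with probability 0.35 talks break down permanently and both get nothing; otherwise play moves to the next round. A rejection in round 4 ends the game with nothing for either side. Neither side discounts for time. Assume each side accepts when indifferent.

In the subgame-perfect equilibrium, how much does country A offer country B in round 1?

200.85

Round 4 (country B proposes): rejection yields 0 for country A; country B offers 0 and keeps 400.
Round 3 (country A proposes): rejecting gives country B an expected 0.65 × 400 = 260; country A offers that and keeps 140.
Round 2 (country B proposes): rejecting gives country A an expected 0.65 × 140 = 91; country B offers that and keeps 309.
Round 1 (country A proposes): rejecting gives country B an expected 0.65 × 309 = 200.85. Country A offers 200.85 and keeps 400 − 200.85 = 199.15.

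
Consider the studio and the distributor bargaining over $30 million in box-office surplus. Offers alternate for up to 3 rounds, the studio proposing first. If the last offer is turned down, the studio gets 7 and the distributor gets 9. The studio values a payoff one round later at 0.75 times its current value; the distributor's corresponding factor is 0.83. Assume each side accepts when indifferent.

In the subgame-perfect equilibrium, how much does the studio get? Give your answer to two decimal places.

Solve by backward induction from round 3.
Round 3 (the studio proposes): the distributor gets 9 if talks fail, so the studio offers 9 and keeps 21.
Round 2 (the distributor proposes): the studio can get 21 next round, worth 0.75 × 21 = 15.75 now. The distributor offers 15.75 and keeps 30 − 15.75 = 14.25.
Round 1 (the studio proposes): the distributor can get 14.25 next round, worth 0.83 × 14.25 = 11.8275 now; the studio offers that and keeps 18.1725.

18.17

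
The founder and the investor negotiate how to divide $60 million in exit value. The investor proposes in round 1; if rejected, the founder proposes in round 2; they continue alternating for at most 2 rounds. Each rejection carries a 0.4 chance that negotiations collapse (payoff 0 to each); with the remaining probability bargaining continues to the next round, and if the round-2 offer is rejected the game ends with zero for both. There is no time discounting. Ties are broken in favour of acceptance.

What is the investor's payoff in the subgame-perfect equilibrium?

24

Round 2 (the founder proposes): the investor will accept anything ≥ 0, so the founder offers 0 and keeps 60.
Round 1 (the investor proposes): rejecting gives the founder an expected 0.6 × 60 = 36, so the investor offers 36, keeping 24.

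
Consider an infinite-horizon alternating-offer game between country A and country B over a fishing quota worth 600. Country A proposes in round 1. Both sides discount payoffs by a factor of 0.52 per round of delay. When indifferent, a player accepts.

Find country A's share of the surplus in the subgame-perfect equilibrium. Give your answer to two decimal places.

When country A proposes, country B accepts any offer worth at least 0.52 times what country B would get by proposing next round; and vice versa.
This gives x = 600 − 0.52y and y = 600 − 0.52x, where x and y are each side's share when it proposes.
Hence (1 − 0.52·0.52)x = 600(1 − 0.52), i.e. 0.7296·x = 288.
x ≈ 394.7368; country B's share is 600 − x ≈ 205.2632.

394.74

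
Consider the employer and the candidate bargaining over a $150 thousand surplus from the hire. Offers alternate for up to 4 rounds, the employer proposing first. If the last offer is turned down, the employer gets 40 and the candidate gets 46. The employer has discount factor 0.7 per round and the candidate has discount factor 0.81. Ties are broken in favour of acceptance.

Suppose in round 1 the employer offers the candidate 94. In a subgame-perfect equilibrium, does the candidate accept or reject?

Round 4 (the candidate proposes): the employer gets 40 if talks fail, so the candidate offers 40 and keeps 110.
Round 3 (the employer proposes): the candidate can get 110 next round, worth 0.81 × 110 = 89.1 now; the employer offers that and keeps 60.9.
Round 2 (the candidate proposes): the employer can get 60.9 next round, worth 0.7 × 60.9 = 42.63 now; the candidate offers that and keeps 107.37.
So by rejecting in round 1, the candidate gets 107.37 next round, worth 0.81 × 107.37 = 86.9697 now.
Offer 94 ≥ 86.9697, so the candidate accepts.

Accept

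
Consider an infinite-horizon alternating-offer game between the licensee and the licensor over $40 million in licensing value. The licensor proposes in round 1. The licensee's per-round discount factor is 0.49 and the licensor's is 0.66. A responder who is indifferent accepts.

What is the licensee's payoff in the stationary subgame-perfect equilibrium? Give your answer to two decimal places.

When the licensor proposes, the licensee accepts any offer worth at least 0.49 times what the licensee would get by proposing next round; and vice versa.
This gives x = 40 − 0.49y and y = 40 − 0.66x, where x and y are each side's share when it proposes.
Hence (1 − 0.49·0.66)x = 40(1 − 0.49), i.e. 0.6766·x = 20.4.
x ≈ 30.1508; the licensee's share is 40 − x ≈ 9.8492.

9.85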